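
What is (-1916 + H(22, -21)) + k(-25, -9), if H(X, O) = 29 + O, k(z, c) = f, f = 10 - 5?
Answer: -1903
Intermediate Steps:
f = 5
k(z, c) = 5
(-1916 + H(22, -21)) + k(-25, -9) = (-1916 + (29 - 21)) + 5 = (-1916 + 8) + 5 = -1908 + 5 = -1903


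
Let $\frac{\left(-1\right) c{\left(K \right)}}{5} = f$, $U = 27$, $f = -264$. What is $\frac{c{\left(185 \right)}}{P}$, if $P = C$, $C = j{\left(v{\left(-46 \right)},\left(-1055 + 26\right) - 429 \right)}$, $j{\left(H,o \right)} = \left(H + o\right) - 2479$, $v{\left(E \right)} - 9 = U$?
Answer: $- \frac{1320}{3901} \approx -0.33837$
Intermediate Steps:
$c{\left(K \right)} = 1320$ ($c{\left(K \right)} = \left(-5\right) \left(-264\right) = 1320$)
$v{\left(E \right)} = 36$ ($v{\left(E \right)} = 9 + 27 = 36$)
$j{\left(H,o \right)} = -2479 + H + o$
$C = -3901$ ($C = -2479 + 36 + \left(\left(-1055 + 26\right) - 429\right) = -2479 + 36 - 1458 = -3901$)
$P = -3901$
$\frac{c{\left(185 \right)}}{P} = \frac{1320}{-3901} = 1320 \left(- \frac{1}{3901}\right) = - \frac{1320}{3901}$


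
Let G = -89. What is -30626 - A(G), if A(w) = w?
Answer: -30537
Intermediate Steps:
-30626 - A(G) = -30626 - 1*(-89) = -30626 + 89 = -30537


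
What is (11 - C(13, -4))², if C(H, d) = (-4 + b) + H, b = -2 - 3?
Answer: 49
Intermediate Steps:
b = -5
C(H, d) = -9 + H (C(H, d) = (-4 - 5) + H = -9 + H)
(11 - C(13, -4))² = (11 - (-9 + 13))² = (11 - 1*4)² = (11 - 4)² = 7² = 49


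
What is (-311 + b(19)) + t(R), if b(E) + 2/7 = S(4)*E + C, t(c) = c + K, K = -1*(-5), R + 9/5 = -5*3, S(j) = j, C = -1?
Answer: -8683/35 ≈ -248.09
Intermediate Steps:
R = -84/5 (R = -9/5 - 5*3 = -9/5 - 15 = -84/5 ≈ -16.800)
K = 5
t(c) = 5 + c (t(c) = c + 5 = 5 + c)
b(E) = -9/7 + 4*E (b(E) = -2/7 + (4*E - 1) = -2/7 + (-1 + 4*E) = -9/7 + 4*E)
(-311 + b(19)) + t(R) = (-311 + (-9/7 + 4*19)) + (5 - 84/5) = (-311 + (-9/7 + 76)) - 59/5 = (-311 + 523/7) - 59/5 = -1654/7 - 59/5 = -8683/35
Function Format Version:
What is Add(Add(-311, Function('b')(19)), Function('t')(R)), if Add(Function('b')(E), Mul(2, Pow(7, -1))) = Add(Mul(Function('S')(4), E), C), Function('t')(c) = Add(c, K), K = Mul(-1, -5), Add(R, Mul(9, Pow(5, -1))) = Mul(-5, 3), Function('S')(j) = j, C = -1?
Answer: Rational(-8683, 35) ≈ -248.09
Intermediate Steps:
R = Rational(-84, 5) (R = Add(Rational(-9, 5), Mul(-5, 3)) = Add(Rational(-9, 5), -15) = Rational(-84, 5) ≈ -16.800)
K = 5
Function('t')(c) = Add(5, c) (Function('t')(c) = Add(c, 5) = Add(5, c))
Function('b')(E) = Add(Rational(-9, 7), Mul(4, E)) (Function('b')(E) = Add(Rational(-2, 7), Add(Mul(4, E), -1)) = Add(Rational(-2, 7), Add(-1, Mul(4, E))) = Add(Rational(-9, 7), Mul(4, E)))
Add(Add(-311, Function('b')(19)), Function('t')(R)) = Add(Add(-311, Add(Rational(-9, 7), Mul(4, 19))), Add(5, Rational(-84, 5))) = Add(Add(-311, Add(Rational(-9, 7), 76)), Rational(-59, 5)) = Add(Add(-311, Rational(523, 7)), Rational(-59, 5)) = Add(Rational(-1654, 7), Rational(-59, 5)) = Rational(-8683, 35)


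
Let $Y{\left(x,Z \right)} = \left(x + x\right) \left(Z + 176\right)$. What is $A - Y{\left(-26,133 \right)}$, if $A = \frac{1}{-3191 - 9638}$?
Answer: $\frac{206136371}{12829} \approx 16068.0$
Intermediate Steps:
$Y{\left(x,Z \right)} = 2 x \left(176 + Z\right)$
$A = - \frac{1}{12829}$ ($A = \frac{1}{-3191 - 9638} = \frac{1}{-12829} = - \frac{1}{12829} \approx -7.7948 \cdot 10^{-5}$)
$A - Y{\left(-26,133 \right)} = - \frac{1}{12829} - 2 \left(-26\right) \left(176 + 133\right) = - \frac{1}{12829} - 2 \left(-26\right) 309 = - \frac{1}{12829} - -16068 = - \frac{1}{12829} + 16068 = \frac{206136371}{12829}$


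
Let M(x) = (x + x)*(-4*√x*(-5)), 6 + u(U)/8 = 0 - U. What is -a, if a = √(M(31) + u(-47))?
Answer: -2*√(82 + 310*√31) ≈ -85.041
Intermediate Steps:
u(U) = -48 - 8*U (u(U) = -48 + 8*(0 - U) = -48 + 8*(-U) = -48 - 8*U)
M(x) = 40*x^(3/2) (M(x) = (2*x)*(20*√x) = 40*x^(3/2))
a = √(328 + 1240*√31) (a = √(40*31^(3/2) + (-48 - 8*(-47))) = √(40*(31*√31) + (-48 + 376)) = √(1240*√31 + 328) = √(328 + 1240*√31) ≈ 85.041)
-a = -2*√(82 + 310*√31)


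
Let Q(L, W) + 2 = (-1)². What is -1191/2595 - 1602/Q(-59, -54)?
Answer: 1385333/865 ≈ 1601.5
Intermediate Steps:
Q(L, W) = -1 (Q(L, W) = -2 + (-1)² = -2 + 1 = -1)
-1191/2595 - 1602/Q(-59, -54) = -1191/2595 - 1602/(-1) = -1191*1/2595 - 1602*(-1) = -397/865 + 1602 = 1385333/865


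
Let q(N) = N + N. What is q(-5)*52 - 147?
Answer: -667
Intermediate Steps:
q(N) = 2*N
q(-5)*52 - 147 = (2*(-5))*52 - 147 = -10*52 - 147 = -520 - 147 = -667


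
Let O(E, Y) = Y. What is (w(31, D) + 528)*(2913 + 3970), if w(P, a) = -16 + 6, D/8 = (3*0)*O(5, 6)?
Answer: 3565394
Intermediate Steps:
D = 0 (D = 8*((3*0)*6) = 8*(0*6) = 8*0 = 0)
w(P, a) = -10
(w(31, D) + 528)*(2913 + 3970) = (-10 + 528)*(2913 + 3970) = 518*6883 = 3565394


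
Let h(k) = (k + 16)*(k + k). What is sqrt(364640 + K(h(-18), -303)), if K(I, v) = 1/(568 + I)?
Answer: sqrt(2333696010)/80 ≈ 603.85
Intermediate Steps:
h(k) = 2*k*(16 + k) (h(k) = (16 + k)*(2*k) = 2*k*(16 + k))
sqrt(364640 + K(h(-18), -303)) = sqrt(364640 + 1/(568 + 2*(-18)*(16 - 18))) = sqrt(364640 + 1/(568 + 2*(-18)*(-2))) = sqrt(364640 + 1/(568 + 72)) = sqrt(364640 + 1/640) = sqrt(233369601/640) = sqrt(2333696010)/80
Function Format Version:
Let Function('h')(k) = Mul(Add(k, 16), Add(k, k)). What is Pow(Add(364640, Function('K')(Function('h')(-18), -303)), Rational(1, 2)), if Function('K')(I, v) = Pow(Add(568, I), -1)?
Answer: Mul(Rational(1, 80), Pow(2333696010, Rational(1, 2))) ≈ 603.85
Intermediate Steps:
Function('h')(k) = Mul(2, k, Add(16, k)) (Function('h')(k) = Mul(Add(16, k), Mul(2, k)) = Mul(2, k, Add(16, k)))
Pow(Add(364640, Function('K')(Function('h')(-18), -303)), Rational(1, 2)) = Pow(Add(364640, Pow(Add(568, Mul(2, -18, Add(16, -18))), -1)), Rational(1, 2)) = Pow(Add(364640, Pow(Add(568, Mul(2, -18, -2)), -1)), Rational(1, 2)) = Pow(Add(364640, Pow(Add(568, 72), -1)), Rational(1, 2)) = Pow(Add(364640, Pow(640, -1)), Rational(1, 2)) = Pow(Add(364640, Rational(1, 640)), Rational(1, 2)) = Pow(Rational(233369601, 640), Rational(1, 2)) = Mul(Rational(1, 80), Pow(2333696010, Rational(1, 2)))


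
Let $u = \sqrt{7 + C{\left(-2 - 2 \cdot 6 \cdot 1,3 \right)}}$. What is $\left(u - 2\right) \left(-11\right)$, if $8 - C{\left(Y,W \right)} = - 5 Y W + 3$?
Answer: $22 - 33 i \sqrt{22} \approx 22.0 - 154.78 i$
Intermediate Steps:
$C{\left(Y,W \right)} = 5 + 5 W Y$ ($C{\left(Y,W \right)} = 8 - \left(- 5 Y W + 3\right) = 8 - \left(- 5 W Y + 3\right) = 8 - \left(3 - 5 W Y\right) = 8 + \left(-3 + 5 W Y\right) = 5 + 5 W Y$)
$u = 3 i \sqrt{22}$ ($u = \sqrt{7 + \left(5 + 5 \cdot 3 \left(-2 - 2 \cdot 6 \cdot 1\right)\right)} = \sqrt{7 + \left(5 + 5 \cdot 3 \left(-2 - 12\right)\right)} = \sqrt{7 + \left(5 + 5 \cdot 3 \left(-14\right)\right)} = \sqrt{7 + \left(5 - 210\right)} = \sqrt{7 - 205} = \sqrt{-198} = 3 i \sqrt{22} \approx 14.071 i$)
$\left(u - 2\right) \left(-11\right) = \left(3 i \sqrt{22} - 2\right) \left(-11\right) = \left(-2 + 3 i \sqrt{22}\right) \left(-11\right) = 22 - 33 i \sqrt{22}$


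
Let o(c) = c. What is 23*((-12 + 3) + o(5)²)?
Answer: 368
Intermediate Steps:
23*((-12 + 3) + o(5)²) = 23*((-12 + 3) + 5²) = 23*(-9 + 25) = 23*16 = 368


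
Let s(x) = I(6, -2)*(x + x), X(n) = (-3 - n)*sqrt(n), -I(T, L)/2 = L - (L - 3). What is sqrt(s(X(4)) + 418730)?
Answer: sqrt(418898) ≈ 647.22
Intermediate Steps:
I(T, L) = -6 (I(T, L) = -2*(L - (L - 3)) = -2*(L - (-3 + L)) = -2*(L + (3 - L)) = -2*3 = -6)
X(n) = sqrt(n)*(-3 - n)
s(x) = -12*x (s(x) = -6*(x + x) = -12*x)
sqrt(s(X(4)) + 418730) = sqrt(-12*sqrt(4)*(-3 - 1*4) + 418730) = sqrt(-24*(-3 - 4) + 418730) = sqrt(-24*(-7) + 418730) = sqrt(-12*(-14) + 418730) = sqrt(168 + 418730) = sqrt(418898)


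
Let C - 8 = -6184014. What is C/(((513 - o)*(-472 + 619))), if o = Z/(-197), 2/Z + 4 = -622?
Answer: -190655996983/2324958762 ≈ -82.004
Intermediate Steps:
Z = -1/313 (Z = 2/(-4 - 622) = 2/(-626) = 2*(-1/626) = -1/313 ≈ -0.0031949)
o = 1/61661 (o = -1/313/(-197) = -1/313*(-1/197) = 1/61661 ≈ 1.6218e-5)
C = -6184006 (C = 8 - 6184014 = -6184006)
C/(((513 - o)*(-472 + 619))) = -6184006*1/((-472 + 619)*(513 - 1*1/61661)) = -6184006*1/(147*(513 - 1/61661)) = -6184006/((31632092/61661)*147) = -6184006/4649917524/61661 = -6184006*61661/4649917524 = -190655996983/2324958762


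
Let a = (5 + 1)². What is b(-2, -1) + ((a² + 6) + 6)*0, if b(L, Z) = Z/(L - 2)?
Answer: ¼ ≈ 0.25000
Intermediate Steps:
a = 36 (a = 6² = 36)
b(L, Z) = Z/(-2 + L)
b(-2, -1) + ((a² + 6) + 6)*0 = -1/(-2 - 2) + ((36² + 6) + 6)*0 = -1/(-4) + ((1296 + 6) + 6)*0 = -1*(-¼) + (1302 + 6)*0 = ¼ + 1308*0 = ¼ + 0 = ¼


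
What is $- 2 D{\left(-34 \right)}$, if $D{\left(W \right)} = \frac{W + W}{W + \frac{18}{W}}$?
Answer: $- \frac{2312}{587} \approx -3.9387$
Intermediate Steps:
$D{\left(W \right)} = \frac{2 W}{W + \frac{18}{W}}$
$- 2 D{\left(-34 \right)} = - 2 \frac{2 \left(-34\right)^{2}}{18 + \left(-34\right)^{2}} = - 2 \cdot 2 \cdot 1156 \frac{1}{18 + 1156} = - 2 \cdot 2 \cdot 1156 \cdot \frac{1}{1174} = \left(-2\right) \frac{1156}{587} = - \frac{2312}{587}$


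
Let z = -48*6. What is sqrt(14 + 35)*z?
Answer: -2016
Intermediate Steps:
z = -288
sqrt(14 + 35)*z = sqrt(14 + 35)*(-288) = sqrt(49)*(-288) = 7*(-288) = -2016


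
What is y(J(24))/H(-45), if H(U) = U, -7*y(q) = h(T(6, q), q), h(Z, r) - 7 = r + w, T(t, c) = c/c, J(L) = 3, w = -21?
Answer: -11/315 ≈ -0.034921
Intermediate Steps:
T(t, c) = 1
h(Z, r) = -14 + r (h(Z, r) = 7 + (r - 21) = 7 + (-21 + r) = -14 + r)
y(q) = 2 - q/7 (y(q) = -(-14 + q)/7 = 2 - q/7)
y(J(24))/H(-45) = (2 - 1/7*3)/(-45) = (2 - 3/7)*(-1/45) = (11/7)*(-1/45) = -11/315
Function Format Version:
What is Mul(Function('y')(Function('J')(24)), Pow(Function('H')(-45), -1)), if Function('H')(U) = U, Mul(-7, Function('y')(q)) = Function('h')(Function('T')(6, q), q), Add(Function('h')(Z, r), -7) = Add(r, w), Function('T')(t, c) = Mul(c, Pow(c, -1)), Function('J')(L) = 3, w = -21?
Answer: Rational(-11, 315) ≈ -0.034921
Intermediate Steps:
Function('T')(t, c) = 1
Function('h')(Z, r) = Add(-14, r) (Function('h')(Z, r) = Add(7, Add(r, -21)) = Add(7, Add(-21, r)) = Add(-14, r))
Function('y')(q) = Add(2, Mul(Rational(-1, 7), q)) (Function('y')(q) = Mul(Rational(-1, 7), Add(-14, q)) = Add(2, Mul(Rational(-1, 7), q)))
Mul(Function('y')(Function('J')(24)), Pow(Function('H')(-45), -1)) = Mul(Add(2, Mul(Rational(-1, 7), 3)), Pow(-45, -1)) = Mul(Add(2, Rational(-3, 7)), Rational(-1, 45)) = Mul(Rational(11, 7), Rational(-1, 45)) = Rational(-11, 315)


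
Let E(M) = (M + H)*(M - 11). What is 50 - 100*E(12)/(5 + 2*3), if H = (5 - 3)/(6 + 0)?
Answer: -2050/33 ≈ -62.121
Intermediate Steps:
H = 1/3 (H = 2/6 = 2*(1/6) = 1/3 ≈ 0.33333)
E(M) = (-11 + M)*(1/3 + M) (E(M) = (M + 1/3)*(M - 11) = (1/3 + M)*(-11 + M) = (-11 + M)*(1/3 + M))
50 - 100*E(12)/(5 + 2*3) = 50 - 100*(-11/3 + 12**2 - 32/3*12)/(5 + 2*3) = 50 - 100*(-11/3 + 144 - 128)/(5 + 6) = 50 - 3700/(3*11) = 50 - 100*37/33 = 50 - 3700/33 = -2050/33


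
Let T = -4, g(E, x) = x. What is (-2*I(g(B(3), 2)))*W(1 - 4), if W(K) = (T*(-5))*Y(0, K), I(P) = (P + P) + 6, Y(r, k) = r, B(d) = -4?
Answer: 0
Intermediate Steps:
I(P) = 6 + 2*P (I(P) = 2*P + 6 = 6 + 2*P)
W(K) = 0 (W(K) = -4*(-5)*0 = 20*0 = 0)
(-2*I(g(B(3), 2)))*W(1 - 4) = -2*(6 + 2*2)*0 = -2*(6 + 4)*0 = -2*10*0 = -20*0 = 0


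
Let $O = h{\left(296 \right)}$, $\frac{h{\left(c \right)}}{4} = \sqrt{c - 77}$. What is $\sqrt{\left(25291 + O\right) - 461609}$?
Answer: $\sqrt{-436318 + 4 \sqrt{219}} \approx 660.5 i$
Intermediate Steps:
$h{\left(c \right)} = 4 \sqrt{-77 + c}$ ($h{\left(c \right)} = 4 \sqrt{c - 77} = 4 \sqrt{-77 + c}$)
$O = 4 \sqrt{219}$ ($O = 4 \sqrt{-77 + 296} = 4 \sqrt{219} \approx 59.195$)
$\sqrt{\left(25291 + O\right) - 461609} = \sqrt{\left(25291 + 4 \sqrt{219}\right) - 461609} = \sqrt{-436318 + 4 \sqrt{219}}$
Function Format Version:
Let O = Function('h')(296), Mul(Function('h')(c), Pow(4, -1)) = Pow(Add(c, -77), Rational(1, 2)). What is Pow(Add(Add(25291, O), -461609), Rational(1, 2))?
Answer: Pow(Add(-436318, Mul(4, Pow(219, Rational(1, 2)))), Rational(1, 2)) ≈ Mul(660.50, I)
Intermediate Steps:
Function('h')(c) = Mul(4, Pow(Add(-77, c), Rational(1, 2))) (Function('h')(c) = Mul(4, Pow(Add(c, -77), Rational(1, 2))) = Mul(4, Pow(Add(-77, c), Rational(1, 2))))
O = Mul(4, Pow(219, Rational(1, 2))) (O = Mul(4, Pow(Add(-77, 296), Rational(1, 2))) = Mul(4, Pow(219, Rational(1, 2))) ≈ 59.195)
Pow(Add(Add(25291, O), -461609), Rational(1, 2)) = Pow(Add(Add(25291, Mul(4, Pow(219, Rational(1, 2)))), -461609), Rational(1, 2)) = Pow(Add(-436318, Mul(4, Pow(219, Rational(1, 2)))), Rational(1, 2))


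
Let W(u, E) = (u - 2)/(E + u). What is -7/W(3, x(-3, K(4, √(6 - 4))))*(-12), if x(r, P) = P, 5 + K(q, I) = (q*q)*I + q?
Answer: 168 + 1344*√2 ≈ 2068.7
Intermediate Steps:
K(q, I) = -5 + q + I*q² (K(q, I) = -5 + ((q*q)*I + q) = -5 + (q²*I + q) = -5 + (I*q² + q) = -5 + (q + I*q²) = -5 + q + I*q²)
W(u, E) = (-2 + u)/(E + u)
-7/W(3, x(-3, K(4, √(6 - 4))))*(-12) = -7*((-5 + 4 + √(6 - 4)*4²) + 3)/(-2 + 3)*(-12) = -(14 + 7*√2*16)*(-12) = -(14 + 112*√2)*(-12) = -7*(2 + 16*√2)*(-12) = (-14 - 112*√2)*(-12) = 168 + 1344*√2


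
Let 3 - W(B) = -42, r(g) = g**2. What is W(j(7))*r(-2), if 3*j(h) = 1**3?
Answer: 180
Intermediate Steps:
j(h) = 1/3 (j(h) = (1/3)*1**3 = (1/3)*1 = 1/3)
W(B) = 45 (W(B) = 3 - 1*(-42) = 3 + 42 = 45)
W(j(7))*r(-2) = 45*(-2)**2 = 45*4 = 180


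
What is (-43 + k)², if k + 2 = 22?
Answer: 529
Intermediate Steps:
k = 20 (k = -2 + 22 = 20)
(-43 + k)² = (-43 + 20)² = (-23)² = 529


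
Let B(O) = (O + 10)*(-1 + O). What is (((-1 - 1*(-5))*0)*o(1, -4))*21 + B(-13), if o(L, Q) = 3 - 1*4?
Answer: 42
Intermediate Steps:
o(L, Q) = -1 (o(L, Q) = 3 - 4 = -1)
B(O) = (-1 + O)*(10 + O) (B(O) = (10 + O)*(-1 + O) = (-1 + O)*(10 + O))
(((-1 - 1*(-5))*0)*o(1, -4))*21 + B(-13) = (((-1 - 1*(-5))*0)*(-1))*21 + (-10 + (-13)² + 9*(-13)) = (((-1 + 5)*0)*(-1))*21 + (-10 + 169 - 117) = ((4*0)*(-1))*21 + 42 = (0*(-1))*21 + 42 = 0*21 + 42 = 0 + 42 = 42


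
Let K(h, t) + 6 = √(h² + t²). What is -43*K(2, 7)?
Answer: 258 - 43*√53 ≈ -55.045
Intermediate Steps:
K(h, t) = -6 + √(h² + t²)
-43*K(2, 7) = -43*(-6 + √(2² + 7²)) = -43*(-6 + √(4 + 49)) = -43*(-6 + √53) = 258 - 43*√53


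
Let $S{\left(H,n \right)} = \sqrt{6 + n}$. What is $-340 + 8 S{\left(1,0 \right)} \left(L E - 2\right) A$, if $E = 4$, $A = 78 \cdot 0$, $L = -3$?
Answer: $-340$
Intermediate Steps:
$A = 0$
$-340 + 8 S{\left(1,0 \right)} \left(L E - 2\right) A = -340 + 8 \sqrt{6 + 0} \left(\left(-3\right) 4 - 2\right) 0 = -340 + 8 \sqrt{6} \left(-12 - 2\right) 0 = -340 + 8 \sqrt{6} \left(-14\right) 0 = -340 + - 112 \sqrt{6} \cdot 0 = -340 + 0 = -340$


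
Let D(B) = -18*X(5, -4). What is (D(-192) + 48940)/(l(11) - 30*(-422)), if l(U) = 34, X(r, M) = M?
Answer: 24506/6347 ≈ 3.8610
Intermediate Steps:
D(B) = 72 (D(B) = -18*(-4) = 72)
(D(-192) + 48940)/(l(11) - 30*(-422)) = (72 + 48940)/(34 - 30*(-422)) = 49012/(34 + 12660) = 49012/12694 = 49012*(1/12694) = 24506/6347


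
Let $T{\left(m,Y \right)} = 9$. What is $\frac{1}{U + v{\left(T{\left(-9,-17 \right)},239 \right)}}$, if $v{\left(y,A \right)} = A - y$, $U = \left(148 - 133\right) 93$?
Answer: $\frac{1}{1625} \approx 0.00061538$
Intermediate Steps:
$U = 1395$ ($U = 15 \cdot 93 = 1395$)
$\frac{1}{U + v{\left(T{\left(-9,-17 \right)},239 \right)}} = \frac{1}{1395 + \left(239 - 9\right)} = \frac{1}{1395 + 230} = \frac{1}{1625}$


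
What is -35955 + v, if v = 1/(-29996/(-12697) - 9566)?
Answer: -4365997900927/121429506 ≈ -35955.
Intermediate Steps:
v = -12697/121429506 (v = 1/(-29996*(-1/12697) - 9566) = 1/(29996/12697 - 9566) = 1/(-121429506/12697) = -12697/121429506 ≈ -0.00010456)
-35955 + v = -35955 - 12697/121429506 = -4365997900927/121429506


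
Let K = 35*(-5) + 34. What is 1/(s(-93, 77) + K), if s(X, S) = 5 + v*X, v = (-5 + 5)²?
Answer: -1/136 ≈ -0.0073529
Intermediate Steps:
v = 0 (v = 0² = 0)
s(X, S) = 5 (s(X, S) = 5 + 0*X = 5 + 0 = 5)
K = -141 (K = -175 + 34 = -141)
1/(s(-93, 77) + K) = 1/(5 - 141) = 1/(-136) = -1/136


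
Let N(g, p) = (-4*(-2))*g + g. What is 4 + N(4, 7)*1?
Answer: 40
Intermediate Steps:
N(g, p) = 9*g (N(g, p) = 8*g + g = 9*g)
4 + N(4, 7)*1 = 4 + (9*4)*1 = 4 + 36*1 = 4 + 36 = 40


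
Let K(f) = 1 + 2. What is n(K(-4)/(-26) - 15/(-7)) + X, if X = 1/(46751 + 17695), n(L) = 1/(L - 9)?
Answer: -3909301/27260658 ≈ -0.14340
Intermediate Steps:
K(f) = 3
n(L) = 1/(-9 + L)
X = 1/64446 ≈ 1.5517e-5
n(K(-4)/(-26) - 15/(-7)) + X = 1/(-9 + (3/(-26) - 15/(-7))) + 1/64446 = 1/(-9 + (3*(-1/26) - 15*(-⅐))) + 1/64446 = 1/(-9 + (-3/26 + 15/7)) + 1/64446 = 1/(-9 + 369/182) + 1/64446 = 1/(-1269/182) + 1/64446 = -182/1269 + 1/64446 = -3909301/27260658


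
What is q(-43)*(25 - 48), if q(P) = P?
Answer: 989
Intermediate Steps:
q(-43)*(25 - 48) = -43*(25 - 48) = -43*(-23) = 989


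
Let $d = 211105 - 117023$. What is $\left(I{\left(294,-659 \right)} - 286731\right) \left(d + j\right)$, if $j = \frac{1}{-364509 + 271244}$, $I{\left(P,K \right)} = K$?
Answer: $- \frac{504344029147462}{18653} \approx -2.7038 \cdot 10^{10}$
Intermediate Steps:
$d = 94082$ ($d = 211105 - 117023 = 94082$)
$j = - \frac{1}{93265}$ ($j = \frac{1}{-93265} = - \frac{1}{93265} \approx -1.0722 \cdot 10^{-5}$)
$\left(I{\left(294,-659 \right)} - 286731\right) \left(d + j\right) = \left(-659 - 286731\right) \left(94082 - \frac{1}{93265}\right) = \left(-287390\right) \frac{8774557729}{93265} = - \frac{504344029147462}{18653}$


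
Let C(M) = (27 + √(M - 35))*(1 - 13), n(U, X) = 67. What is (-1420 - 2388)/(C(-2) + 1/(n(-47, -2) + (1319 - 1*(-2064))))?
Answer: 14685196142400/1312891124401 - 543896640000*I*√37/1312891124401 ≈ 11.185 - 2.5199*I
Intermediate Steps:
C(M) = -324 - 12*√(-35 + M) (C(M) = (27 + √(-35 + M))*(-12) = -324 - 12*√(-35 + M))
(-1420 - 2388)/(C(-2) + 1/(n(-47, -2) + (1319 - 1*(-2064)))) = (-1420 - 2388)/((-324 - 12*√(-35 - 2)) + 1/(67 + (1319 - 1*(-2064)))) = -3808/((-324 - 12*I*√37) + 1/(67 + (1319 + 2064))) = -3808/((-324 - 12*I*√37) + 1/(67 + 3383)) = -3808/((-324 - 12*I*√37) + 1/3450) = -3808/(-1117799/3450 - 12*I*√37)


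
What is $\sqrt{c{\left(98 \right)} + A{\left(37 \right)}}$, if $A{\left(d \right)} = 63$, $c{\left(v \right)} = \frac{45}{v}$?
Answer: $\frac{3 \sqrt{1382}}{14} \approx 7.9661$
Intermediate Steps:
$\sqrt{c{\left(98 \right)} + A{\left(37 \right)}} = \sqrt{\frac{45}{98} + 63} = \sqrt{\frac{6219}{98}} = \frac{3 \sqrt{1382}}{14}$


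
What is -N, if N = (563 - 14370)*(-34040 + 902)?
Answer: -457536366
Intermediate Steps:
N = 457536366 (N = -13807*(-33138) = 457536366)
-N = -1*457536366 = -457536366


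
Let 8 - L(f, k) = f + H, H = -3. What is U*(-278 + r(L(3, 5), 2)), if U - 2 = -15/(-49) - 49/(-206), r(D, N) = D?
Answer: -3466665/5047 ≈ -686.88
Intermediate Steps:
L(f, k) = 11 - f (L(f, k) = 8 - (f - 3) = 8 - (-3 + f) = 8 + (3 - f) = 11 - f)
U = 25679/10094 (U = 2 + (-15/(-49) - 49/(-206)) = 2 + (-15*(-1/49) - 49*(-1/206)) = 2 + (15/49 + 49/206) = 2 + 5491/10094 = 25679/10094 ≈ 2.5440)
U*(-278 + r(L(3, 5), 2)) = 25679*(-278 + (11 - 1*3))/10094 = 25679*(-278 + (11 - 3))/10094 = 25679*(-278 + 8)/10094 = (25679/10094)*(-270) = -3466665/5047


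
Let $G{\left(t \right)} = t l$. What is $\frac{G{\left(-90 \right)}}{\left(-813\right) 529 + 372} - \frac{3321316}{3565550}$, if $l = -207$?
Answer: $- \frac{1843965788}{1891524275} \approx -0.97486$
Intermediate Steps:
$G{\left(t \right)} = - 207 t$ ($G{\left(t \right)} = t \left(-207\right) = - 207 t$)
$\frac{G{\left(-90 \right)}}{\left(-813\right) 529 + 372} - \frac{3321316}{3565550} = \frac{\left(-207\right) \left(-90\right)}{\left(-813\right) 529 + 372} - \frac{3321316}{3565550} = \frac{18630}{-430077 + 372} - \frac{1660658}{1782775} = \frac{18630}{-429705} - \frac{1660658}{1782775} = 18630 \left(- \frac{1}{429705}\right) - \frac{1660658}{1782775} = - \frac{46}{1061} - \frac{1660658}{1782775} = - \frac{1843965788}{1891524275}$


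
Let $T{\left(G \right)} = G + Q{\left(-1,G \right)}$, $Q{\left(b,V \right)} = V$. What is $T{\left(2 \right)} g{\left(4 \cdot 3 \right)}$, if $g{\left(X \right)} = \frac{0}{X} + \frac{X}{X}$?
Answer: $4$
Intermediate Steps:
$T{\left(G \right)} = 2 G$ ($T{\left(G \right)} = G + G = 2 G$)
$g{\left(X \right)} = 1$ ($g{\left(X \right)} = 0 + 1 = 1$)
$T{\left(2 \right)} g{\left(4 \cdot 3 \right)} = 2 \cdot 2 \cdot 1 = 4 \cdot 1 = 4$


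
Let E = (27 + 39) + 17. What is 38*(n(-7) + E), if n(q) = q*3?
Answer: 2356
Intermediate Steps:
n(q) = 3*q
E = 83 (E = 66 + 17 = 83)
38*(n(-7) + E) = 38*(3*(-7) + 83) = 38*(-21 + 83) = 38*62 = 2356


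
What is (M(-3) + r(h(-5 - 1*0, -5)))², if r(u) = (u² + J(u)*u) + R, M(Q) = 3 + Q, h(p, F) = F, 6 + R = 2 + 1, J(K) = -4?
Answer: 1764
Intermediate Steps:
R = -3 (R = -6 + (2 + 1) = -6 + 3 = -3)
r(u) = -3 + u² - 4*u (r(u) = (u² - 4*u) - 3 = -3 + u² - 4*u)
(M(-3) + r(h(-5 - 1*0, -5)))² = ((3 - 3) + (-3 + (-5)² - 4*(-5)))² = (0 + (-3 + 25 + 20))² = (0 + 42)² = 42² = 1764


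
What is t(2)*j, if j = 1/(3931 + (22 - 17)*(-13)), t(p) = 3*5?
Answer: 15/3866 ≈ 0.0038800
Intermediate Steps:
t(p) = 15
j = 1/3866 (j = 1/(3931 + 5*(-13)) = 1/(3931 - 65) = 1/3866 ≈ 0.00025867)
t(2)*j = 15*(1/3866) = 15/3866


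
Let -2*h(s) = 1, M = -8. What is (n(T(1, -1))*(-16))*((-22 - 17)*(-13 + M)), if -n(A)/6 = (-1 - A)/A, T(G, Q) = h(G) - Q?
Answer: -235872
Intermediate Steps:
h(s) = -1/2 (h(s) = -1/2*1 = -1/2)
T(G, Q) = -1/2 - Q
n(A) = -6*(-1 - A)/A
(n(T(1, -1))*(-16))*((-22 - 17)*(-13 + M)) = ((6 + 6/(-1/2 - 1*(-1)))*(-16))*((-22 - 17)*(-13 - 8)) = ((6 + 6/(-1/2 + 1))*(-16))*(-39*(-21)) = ((6 + 6/(1/2))*(-16))*819 = ((6 + 6*2)*(-16))*819 = ((6 + 12)*(-16))*819 = (18*(-16))*819 = -288*819 = -235872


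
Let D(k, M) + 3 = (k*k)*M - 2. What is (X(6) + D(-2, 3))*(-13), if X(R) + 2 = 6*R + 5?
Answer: -598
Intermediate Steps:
X(R) = 3 + 6*R (X(R) = -2 + (6*R + 5) = -2 + (5 + 6*R) = 3 + 6*R)
D(k, M) = -5 + M*k**2 (D(k, M) = -3 + ((k*k)*M - 2) = -3 + (k**2*M - 2) = -3 + (M*k**2 - 2) = -3 + (-2 + M*k**2) = -5 + M*k**2)
(X(6) + D(-2, 3))*(-13) = ((3 + 6*6) + (-5 + 3*(-2)**2))*(-13) = ((3 + 36) + (-5 + 3*4))*(-13) = (39 + (-5 + 12))*(-13) = (39 + 7)*(-13) = 46*(-13) = -598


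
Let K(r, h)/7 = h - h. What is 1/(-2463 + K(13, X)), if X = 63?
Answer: -1/2463 ≈ -0.00040601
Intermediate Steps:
K(r, h) = 0 (K(r, h) = 7*(h - h) = 7*0 = 0)
1/(-2463 + K(13, X)) = 1/(-2463 + 0) = 1/(-2463) = -1/2463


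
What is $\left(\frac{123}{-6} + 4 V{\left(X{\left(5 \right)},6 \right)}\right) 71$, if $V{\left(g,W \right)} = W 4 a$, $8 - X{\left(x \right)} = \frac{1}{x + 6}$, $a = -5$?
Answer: $- \frac{71071}{2} \approx -35536.0$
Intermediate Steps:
$X{\left(x \right)} = 8 - \frac{1}{6 + x}$ ($X{\left(x \right)} = 8 - \frac{1}{x + 6} = 8 - \frac{1}{6 + x}$)
$V{\left(g,W \right)} = - 20 W$ ($V{\left(g,W \right)} = W 4 \left(-5\right) = 4 W \left(-5\right) = - 20 W$)
$\left(\frac{123}{-6} + 4 V{\left(X{\left(5 \right)},6 \right)}\right) 71 = \left(\frac{123}{-6} + 4 \left(\left(-20\right) 6\right)\right) 71 = \left(123 \left(- \frac{1}{6}\right) + 4 \left(-120\right)\right) 71 = \left(- \frac{41}{2} - 480\right) 71 = \left(- \frac{1001}{2}\right) 71 = - \frac{71071}{2}$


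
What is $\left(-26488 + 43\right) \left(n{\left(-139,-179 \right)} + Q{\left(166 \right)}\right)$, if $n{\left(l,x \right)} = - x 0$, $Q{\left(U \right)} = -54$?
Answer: $1428030$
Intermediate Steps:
$n{\left(l,x \right)} = 0$ ($n{\left(l,x \right)} = \left(-1\right) 0 = 0$)
$\left(-26488 + 43\right) \left(n{\left(-139,-179 \right)} + Q{\left(166 \right)}\right) = \left(-26488 + 43\right) \left(0 - 54\right) = \left(-26445\right) \left(-54\right) = 1428030$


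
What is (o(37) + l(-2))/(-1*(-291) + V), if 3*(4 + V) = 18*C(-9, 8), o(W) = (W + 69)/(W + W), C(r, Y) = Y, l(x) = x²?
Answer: 3/185 ≈ 0.016216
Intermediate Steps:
o(W) = (69 + W)/(2*W) (o(W) = (69 + W)/((2*W)) = (69 + W)*(1/(2*W)) = (69 + W)/(2*W))
V = 44 (V = -4 + (18*8)/3 = -4 + (⅓)*144 = -4 + 48 = 44)
(o(37) + l(-2))/(-1*(-291) + V) = ((½)*(69 + 37)/37 + (-2)²)/(-1*(-291) + 44) = ((½)*(1/37)*106 + 4)/(291 + 44) = (53/37 + 4)/335 = (201/37)*(1/335) = 3/185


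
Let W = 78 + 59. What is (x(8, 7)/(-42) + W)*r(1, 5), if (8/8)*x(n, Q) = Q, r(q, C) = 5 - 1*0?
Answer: 4105/6 ≈ 684.17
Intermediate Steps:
r(q, C) = 5 (r(q, C) = 5 + 0 = 5)
x(n, Q) = Q
W = 137
(x(8, 7)/(-42) + W)*r(1, 5) = (7/(-42) + 137)*5 = (7*(-1/42) + 137)*5 = (-⅙ + 137)*5 = (821/6)*5 = 4105/6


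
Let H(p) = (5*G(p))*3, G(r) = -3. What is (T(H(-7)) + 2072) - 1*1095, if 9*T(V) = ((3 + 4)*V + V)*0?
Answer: 977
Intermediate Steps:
H(p) = -45 (H(p) = (5*(-3))*3 = -15*3 = -45)
T(V) = 0 (T(V) = (((3 + 4)*V + V)*0)/9 = ((7*V + V)*0)/9 = ((8*V)*0)/9 = (⅑)*0 = 0)
(T(H(-7)) + 2072) - 1*1095 = (0 + 2072) - 1*1095 = 2072 - 1095 = 977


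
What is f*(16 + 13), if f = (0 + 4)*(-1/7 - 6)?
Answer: -4988/7 ≈ -712.57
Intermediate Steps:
f = -172/7 (f = 4*(-1*1/7 - 6) = 4*(-1/7 - 6) = 4*(-43/7) = -172/7 ≈ -24.571)
f*(16 + 13) = -172*(16 + 13)/7 = -172/7*29 = -4988/7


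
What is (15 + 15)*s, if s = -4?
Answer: -120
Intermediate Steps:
(15 + 15)*s = (15 + 15)*(-4) = 30*(-4) = -120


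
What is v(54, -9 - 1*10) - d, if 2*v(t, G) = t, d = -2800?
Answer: 2827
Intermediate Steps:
v(t, G) = t/2
v(54, -9 - 1*10) - d = (½)*54 - 1*(-2800) = 27 + 2800 = 2827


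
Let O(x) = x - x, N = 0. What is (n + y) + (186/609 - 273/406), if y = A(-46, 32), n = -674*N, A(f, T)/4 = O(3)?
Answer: -149/406 ≈ -0.36699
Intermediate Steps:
O(x) = 0
A(f, T) = 0 (A(f, T) = 4*0 = 0)
n = 0 (n = -674*0 = 0)
y = 0
(n + y) + (186/609 - 273/406) = (0 + 0) + (186/609 - 273/406) = 0 + (186*(1/609) - 273*1/406) = 0 + (62/203 - 39/58) = 0 - 149/406 = -149/406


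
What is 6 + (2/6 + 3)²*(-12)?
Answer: -382/3 ≈ -127.33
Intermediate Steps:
6 + (2/6 + 3)²*(-12) = 6 + (2*(⅙) + 3)²*(-12) = 6 + (⅓ + 3)²*(-12) = 6 + (10/3)²*(-12) = 6 + (100/9)*(-12) = 6 - 400/3 = -382/3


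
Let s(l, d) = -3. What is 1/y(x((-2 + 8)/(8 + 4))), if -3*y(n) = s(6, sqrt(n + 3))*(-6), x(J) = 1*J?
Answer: -1/6 ≈ -0.16667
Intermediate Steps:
x(J) = J
y(n) = -6 (y(n) = -(-1)*(-6) = -1/3*18 = -6)
1/y(x((-2 + 8)/(8 + 4))) = 1/(-6) = -1/6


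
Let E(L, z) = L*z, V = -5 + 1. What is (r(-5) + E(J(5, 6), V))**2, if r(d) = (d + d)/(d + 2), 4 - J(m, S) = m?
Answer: 484/9 ≈ 53.778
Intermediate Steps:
V = -4
J(m, S) = 4 - m
r(d) = 2*d/(2 + d) (r(d) = (2*d)/(2 + d) = 2*d/(2 + d))
(r(-5) + E(J(5, 6), V))**2 = (2*(-5)/(2 - 5) + (4 - 1*5)*(-4))**2 = (2*(-5)/(-3) + (4 - 5)*(-4))**2 = (2*(-5)*(-1/3) - 1*(-4))**2 = (10/3 + 4)**2 = (22/3)**2 = 484/9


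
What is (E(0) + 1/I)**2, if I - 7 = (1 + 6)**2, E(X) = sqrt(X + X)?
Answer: 1/3136 ≈ 0.00031888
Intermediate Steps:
E(X) = sqrt(2)*sqrt(X) (E(X) = sqrt(2*X) = sqrt(2)*sqrt(X))
I = 56 (I = 7 + (1 + 6)**2 = 7 + 7**2 = 7 + 49 = 56)
(E(0) + 1/I)**2 = (sqrt(2)*sqrt(0) + 1/56)**2 = (sqrt(2)*0 + 1/56)**2 = (0 + 1/56)**2 = (1/56)**2 = 1/3136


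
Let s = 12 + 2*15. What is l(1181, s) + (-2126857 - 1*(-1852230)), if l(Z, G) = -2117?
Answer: -276744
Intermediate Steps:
s = 42 (s = 12 + 30 = 42)
l(1181, s) + (-2126857 - 1*(-1852230)) = -2117 + (-2126857 - 1*(-1852230)) = -2117 + (-2126857 + 1852230) = -2117 - 274627 = -276744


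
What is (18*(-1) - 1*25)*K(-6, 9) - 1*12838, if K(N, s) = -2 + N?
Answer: -12494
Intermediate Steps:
(18*(-1) - 1*25)*K(-6, 9) - 1*12838 = (18*(-1) - 1*25)*(-2 - 6) - 1*12838 = (-18 - 25)*(-8) - 12838 = -43*(-8) - 12838 = 344 - 12838 = -12494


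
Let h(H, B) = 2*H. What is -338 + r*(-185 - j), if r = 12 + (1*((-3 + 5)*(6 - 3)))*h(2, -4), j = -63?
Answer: -4730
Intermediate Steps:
r = 36 (r = 12 + (1*((-3 + 5)*(6 - 3)))*(2*2) = 12 + (1*(2*3))*4 = 12 + (1*6)*4 = 12 + 6*4 = 12 + 24 = 36)
-338 + r*(-185 - j) = -338 + 36*(-185 - 1*(-63)) = -338 + 36*(-185 + 63) = -338 + 36*(-122) = -338 - 4392 = -4730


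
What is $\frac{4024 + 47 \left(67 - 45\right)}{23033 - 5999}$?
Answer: $\frac{843}{2839} \approx 0.29694$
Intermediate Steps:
$\frac{4024 + 47 \left(67 - 45\right)}{23033 - 5999} = \frac{4024 + 47 \cdot 22}{17034} = \left(4024 + 1034\right) \frac{1}{17034} = 5058 \cdot \frac{1}{17034} = \frac{843}{2839}$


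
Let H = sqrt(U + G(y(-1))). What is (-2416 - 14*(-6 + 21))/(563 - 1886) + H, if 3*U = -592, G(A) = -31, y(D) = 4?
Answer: 2626/1323 + I*sqrt(2055)/3 ≈ 1.9849 + 15.111*I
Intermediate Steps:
U = -592/3 (U = (1/3)*(-592) = -592/3 ≈ -197.33)
H = I*sqrt(2055)/3 (H = sqrt(-592/3 - 31) = sqrt(-685/3) = I*sqrt(2055)/3 ≈ 15.111*I)
(-2416 - 14*(-6 + 21))/(563 - 1886) + H = (-2416 - 14*(-6 + 21))/(563 - 1886) + I*sqrt(2055)/3 = (-2416 - 14*15)/(-1323) + I*sqrt(2055)/3 = (-2416 - 210)*(-1/1323) + I*sqrt(2055)/3 = -2626*(-1/1323) + I*sqrt(2055)/3 = 2626/1323 + I*sqrt(2055)/3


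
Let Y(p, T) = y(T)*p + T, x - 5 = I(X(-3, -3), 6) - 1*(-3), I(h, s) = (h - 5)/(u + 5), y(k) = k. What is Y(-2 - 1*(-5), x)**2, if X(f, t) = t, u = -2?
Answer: 4096/9 ≈ 455.11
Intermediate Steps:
I(h, s) = -5/3 + h/3 (I(h, s) = (h - 5)/(-2 + 5) = (-5 + h)/3 = (-5 + h)*(1/3) = -5/3 + h/3)
x = 16/3 (x = 5 + ((-5/3 + (1/3)*(-3)) - 1*(-3)) = 5 + ((-5/3 - 1) + 3) = 5 + (-8/3 + 3) = 5 + 1/3 = 16/3 ≈ 5.3333)
Y(p, T) = T + T*p (Y(p, T) = T*p + T = T + T*p)
Y(-2 - 1*(-5), x)**2 = (16*(1 + (-2 - 1*(-5)))/3)**2 = (16*(1 + (-2 + 5))/3)**2 = (16*(1 + 3)/3)**2 = ((16/3)*4)**2 = (64/3)**2 = 4096/9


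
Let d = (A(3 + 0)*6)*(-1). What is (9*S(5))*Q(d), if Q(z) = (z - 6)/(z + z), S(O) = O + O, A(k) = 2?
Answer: 135/2 ≈ 67.500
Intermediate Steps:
S(O) = 2*O
d = -12 (d = (2*6)*(-1) = 12*(-1) = -12)
Q(z) = (-6 + z)/(2*z) (Q(z) = (-6 + z)/((2*z)) = (-6 + z)*(1/(2*z)) = (-6 + z)/(2*z))
(9*S(5))*Q(d) = (9*(2*5))*((1/2)*(-6 - 12)/(-12)) = (9*10)*((1/2)*(-1/12)*(-18)) = 90*(3/4) = 135/2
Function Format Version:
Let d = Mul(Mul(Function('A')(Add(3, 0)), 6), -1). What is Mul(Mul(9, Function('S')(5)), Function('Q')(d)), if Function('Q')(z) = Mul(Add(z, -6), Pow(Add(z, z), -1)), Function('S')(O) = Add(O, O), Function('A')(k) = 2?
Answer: Rational(135, 2) ≈ 67.500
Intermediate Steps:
Function('S')(O) = Mul(2, O)
d = -12 (d = Mul(Mul(2, 6), -1) = Mul(12, -1) = -12)
Function('Q')(z) = Mul(Rational(1, 2), Pow(z, -1), Add(-6, z)) (Function('Q')(z) = Mul(Add(-6, z), Pow(Mul(2, z), -1)) = Mul(Add(-6, z), Mul(Rational(1, 2), Pow(z, -1))) = Mul(Rational(1, 2), Pow(z, -1), Add(-6, z)))
Mul(Mul(9, Function('S')(5)), Function('Q')(d)) = Mul(Mul(9, Mul(2, 5)), Mul(Rational(1, 2), Pow(-12, -1), Add(-6, -12))) = Mul(Mul(9, 10), Mul(Rational(1, 2), Rational(-1, 12), -18)) = Mul(90, Rational(3, 4)) = Rational(135, 2)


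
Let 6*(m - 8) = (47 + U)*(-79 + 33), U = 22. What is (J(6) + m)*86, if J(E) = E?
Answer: -44290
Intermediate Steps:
m = -521 (m = 8 + ((47 + 22)*(-79 + 33))/6 = 8 + (69*(-46))/6 = 8 + (1/6)*(-3174) = 8 - 529 = -521)
(J(6) + m)*86 = (6 - 521)*86 = -515*86 = -44290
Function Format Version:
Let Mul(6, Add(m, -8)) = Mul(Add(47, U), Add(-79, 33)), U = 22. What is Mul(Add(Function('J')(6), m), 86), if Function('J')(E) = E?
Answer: -44290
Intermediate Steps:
m = -521 (m = Add(8, Mul(Rational(1, 6), Mul(Add(47, 22), Add(-79, 33)))) = Add(8, Mul(Rational(1, 6), Mul(69, -46))) = Add(8, Mul(Rational(1, 6), -3174)) = Add(8, -529) = -521)
Mul(Add(Function('J')(6), m), 86) = Mul(Add(6, -521), 86) = Mul(-515, 86) = -44290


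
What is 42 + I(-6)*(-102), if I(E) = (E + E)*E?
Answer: -7302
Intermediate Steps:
I(E) = 2*E² (I(E) = (2*E)*E = 2*E²)
42 + I(-6)*(-102) = 42 + (2*(-6)²)*(-102) = 42 + (2*36)*(-102) = 42 + 72*(-102) = 42 - 7344 = -7302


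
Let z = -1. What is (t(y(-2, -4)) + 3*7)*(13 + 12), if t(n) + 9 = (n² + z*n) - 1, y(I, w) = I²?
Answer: 575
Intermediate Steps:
t(n) = -10 + n² - n (t(n) = -9 + ((n² - n) - 1) = -9 + (-1 + n² - n) = -10 + n² - n)
(t(y(-2, -4)) + 3*7)*(13 + 12) = ((-10 + ((-2)²)² - 1*(-2)²) + 3*7)*(13 + 12) = ((-10 + 4² - 1*4) + 21)*25 = ((-10 + 16 - 4) + 21)*25 = (2 + 21)*25 = 23*25 = 575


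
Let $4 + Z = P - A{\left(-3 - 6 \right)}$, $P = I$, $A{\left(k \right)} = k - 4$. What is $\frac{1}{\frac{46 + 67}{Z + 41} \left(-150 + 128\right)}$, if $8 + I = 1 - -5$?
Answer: $- \frac{24}{1243} \approx -0.019308$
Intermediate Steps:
$A{\left(k \right)} = -4 + k$
$I = -2$ ($I = -8 + \left(1 - -5\right) = -8 + \left(1 + 5\right) = -8 + 6 = -2$)
$P = -2$
$Z = 7$ ($Z = -4 - \left(-5 - 6\right) = -4 - -11 = -4 + \left(-2 + 13\right) = -4 + 11 = 7$)
$\frac{1}{\frac{46 + 67}{Z + 41} \left(-150 + 128\right)} = \frac{1}{\frac{46 + 67}{7 + 41} \left(-150 + 128\right)} = \frac{1}{\frac{113}{48} \left(-22\right)} = \frac{1}{- \frac{1243}{24}} = - \frac{24}{1243}$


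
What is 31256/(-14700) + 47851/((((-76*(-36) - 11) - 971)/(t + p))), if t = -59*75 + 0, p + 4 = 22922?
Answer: 3252025189769/6445950 ≈ 5.0451e+5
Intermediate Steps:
p = 22918 (p = -4 + 22922 = 22918)
t = -4425 (t = -4425 + 0 = -4425)
31256/(-14700) + 47851/((((-76*(-36) - 11) - 971)/(t + p))) = 31256/(-14700) + 47851/((((-76*(-36) - 11) - 971)/(-4425 + 22918))) = 31256*(-1/14700) + 47851/((((2736 - 11) - 971)/18493)) = -7814/3675 + 47851/(((2725 - 971)*(1/18493))) = -7814/3675 + 47851/((1754*(1/18493))) = -7814/3675 + 47851/(1754/18493) = -7814/3675 + 47851*(18493/1754) = -7814/3675 + 884908543/1754 = 3252025189769/6445950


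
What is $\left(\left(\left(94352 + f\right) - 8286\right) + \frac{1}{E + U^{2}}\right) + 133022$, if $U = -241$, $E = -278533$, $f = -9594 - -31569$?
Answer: $\frac{53142820475}{220452} \approx 2.4106 \cdot 10^{5}$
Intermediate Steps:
$f = 21975$ ($f = -9594 + 31569 = 21975$)
$\left(\left(\left(94352 + f\right) - 8286\right) + \frac{1}{E + U^{2}}\right) + 133022 = \left(\left(\left(94352 + 21975\right) - 8286\right) + \frac{1}{-278533 + \left(-241\right)^{2}}\right) + 133022 = \left(\left(116327 - 8286\right) + \frac{1}{-278533 + 58081}\right) + 133022 = \left(108041 + \frac{1}{-220452}\right) + 133022 = \left(108041 - \frac{1}{220452}\right) + 133022 = \frac{23817854531}{220452} + 133022 = \frac{53142820475}{220452}$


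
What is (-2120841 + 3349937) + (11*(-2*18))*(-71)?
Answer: 1257212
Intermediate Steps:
(-2120841 + 3349937) + (11*(-2*18))*(-71) = 1229096 + (11*(-36))*(-71) = 1229096 - 396*(-71) = 1229096 + 28116 = 1257212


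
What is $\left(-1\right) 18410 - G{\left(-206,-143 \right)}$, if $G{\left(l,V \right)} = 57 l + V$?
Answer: $-6525$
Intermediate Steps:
$G{\left(l,V \right)} = V + 57 l$
$\left(-1\right) 18410 - G{\left(-206,-143 \right)} = \left(-1\right) 18410 - \left(-143 + 57 \left(-206\right)\right) = -18410 - \left(-143 - 11742\right) = -18410 - -11885 = -18410 + 11885 = -6525$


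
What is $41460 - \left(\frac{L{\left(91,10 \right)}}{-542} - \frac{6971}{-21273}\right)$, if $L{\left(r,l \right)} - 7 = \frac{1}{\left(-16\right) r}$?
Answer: $\frac{14204283183239}{342604704} \approx 41460.0$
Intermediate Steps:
$L{\left(r,l \right)} = 7 - \frac{1}{16 r}$ ($L{\left(r,l \right)} = 7 + \frac{1}{\left(-16\right) r} = 7 - \frac{1}{16 r}$)
$41460 - \left(\frac{L{\left(91,10 \right)}}{-542} - \frac{6971}{-21273}\right) = 41460 - \left(\frac{7 - \frac{1}{16 \cdot 91}}{-542} - \frac{6971}{-21273}\right) = 41460 - \left(\left(7 - \frac{1}{1456}\right) \left(- \frac{1}{542}\right) - - \frac{6971}{21273}\right) = 41460 - \left(\left(7 - \frac{1}{1456}\right) \left(- \frac{1}{542}\right) + \frac{6971}{21273}\right) = 41460 - \left(\frac{10191}{1456} \left(- \frac{1}{542}\right) + \frac{6971}{21273}\right) = 41460 - \left(- \frac{10191}{789152} + \frac{6971}{21273}\right) = 41460 - \frac{107844601}{342604704} = \frac{14204283183239}{342604704}$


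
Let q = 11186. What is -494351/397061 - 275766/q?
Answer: -8216123858/317251739 ≈ -25.898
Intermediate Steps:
-494351/397061 - 275766/q = -494351/397061 - 275766/11186 = -494351*1/397061 - 275766*1/11186 = -494351/397061 - 137883/5593 = -8216123858/317251739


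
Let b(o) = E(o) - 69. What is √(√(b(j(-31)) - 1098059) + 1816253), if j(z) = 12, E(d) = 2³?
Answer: √(1816253 + 2*I*√274530) ≈ 1347.7 + 0.389*I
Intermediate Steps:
E(d) = 8
b(o) = -61 (b(o) = 8 - 69 = -61)
√(√(b(j(-31)) - 1098059) + 1816253) = √(√(-61 - 1098059) + 1816253) = √(√(-1098120) + 1816253) = √(2*I*√274530 + 1816253) = √(1816253 + 2*I*√274530)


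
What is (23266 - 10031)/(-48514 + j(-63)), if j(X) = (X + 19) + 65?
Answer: -13235/48493 ≈ -0.27293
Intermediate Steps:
j(X) = 84 + X (j(X) = (19 + X) + 65 = 84 + X)
(23266 - 10031)/(-48514 + j(-63)) = (23266 - 10031)/(-48514 + (84 - 63)) = 13235/(-48514 + 21) = 13235/(-48493) = 13235*(-1/48493) = -13235/48493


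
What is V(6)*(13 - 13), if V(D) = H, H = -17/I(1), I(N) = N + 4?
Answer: 0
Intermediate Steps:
I(N) = 4 + N
H = -17/5 (H = -17/(4 + 1) = -17/5 ≈ -3.4000)
V(D) = -17/5
V(6)*(13 - 13) = -17*(13 - 13)/5 = -17/5*0 = 0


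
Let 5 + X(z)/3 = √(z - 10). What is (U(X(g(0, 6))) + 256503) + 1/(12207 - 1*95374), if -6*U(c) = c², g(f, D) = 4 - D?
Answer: 42661926487/166334 + 30*I*√3 ≈ 2.5648e+5 + 51.962*I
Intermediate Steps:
X(z) = -15 + 3*√(-10 + z) (X(z) = -15 + 3*√(z - 10) = -15 + 3*√(-10 + z))
U(c) = -c²/6
(U(X(g(0, 6))) + 256503) + 1/(12207 - 1*95374) = (-(-15 + 3*√(-10 + (4 - 1*6)))²/6 + 256503) + 1/(12207 - 1*95374) = (-(-15 + 3*√(-10 + (4 - 6)))²/6 + 256503) + 1/(12207 - 95374) = (-(-15 + 3*√(-10 - 2))²/6 + 256503) + 1/(-83167) = (-(-15 + 3*√(-12))²/6 + 256503) - 1/83167 = (-(-15 + 3*(2*I*√3))²/6 + 256503) - 1/83167 = (-(-15 + 6*I*√3)²/6 + 256503) - 1/83167 = (256503 - (-15 + 6*I*√3)²/6) - 1/83167 = 21332585000/83167 - (-15 + 6*I*√3)²/6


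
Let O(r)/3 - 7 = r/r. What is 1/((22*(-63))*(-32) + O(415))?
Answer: 1/44376 ≈ 2.2535e-5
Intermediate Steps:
O(r) = 24 (O(r) = 21 + 3*(r/r) = 21 + 3*1 = 21 + 3 = 24)
1/((22*(-63))*(-32) + O(415)) = 1/((22*(-63))*(-32) + 24) = 1/(-1386*(-32) + 24) = 1/(44352 + 24) = 1/44376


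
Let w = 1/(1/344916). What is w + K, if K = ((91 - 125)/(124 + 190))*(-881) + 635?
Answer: 54266484/157 ≈ 3.4565e+5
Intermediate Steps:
w = 344916 (w = 1/(1/344916) = 344916)
K = 114672/157 (K = -34/314*(-881) + 635 = -34*1/314*(-881) + 635 = -17/157*(-881) + 635 = 14977/157 + 635 = 114672/157 ≈ 730.39)
w + K = 344916 + 114672/157 = 54266484/157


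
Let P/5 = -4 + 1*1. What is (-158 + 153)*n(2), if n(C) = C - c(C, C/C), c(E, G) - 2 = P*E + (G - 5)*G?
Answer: -170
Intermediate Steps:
P = -15 (P = 5*(-4 + 1*1) = 5*(-4 + 1) = 5*(-3) = -15)
c(E, G) = 2 - 15*E + G*(-5 + G) (c(E, G) = 2 + (-15*E + (G - 5)*G) = 2 + (-15*E + (-5 + G)*G) = 2 + (-15*E + G*(-5 + G)) = 2 - 15*E + G*(-5 + G))
n(C) = 2 + 16*C (n(C) = C - (2 + (C/C)² - 15*C - 5*C/C) = C - (2 + 1² - 15*C - 5*1) = C - (2 + 1 - 15*C - 5) = C - (-2 - 15*C) = C + (2 + 15*C) = 2 + 16*C)
(-158 + 153)*n(2) = (-158 + 153)*(2 + 16*2) = -5*(2 + 32) = -5*34 = -170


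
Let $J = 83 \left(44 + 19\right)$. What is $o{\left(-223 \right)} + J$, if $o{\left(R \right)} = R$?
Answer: $5006$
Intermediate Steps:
$J = 5229$ ($J = 83 \cdot 63 = 5229$)
$o{\left(-223 \right)} + J = -223 + 5229 = 5006$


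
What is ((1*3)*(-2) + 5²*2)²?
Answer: 1936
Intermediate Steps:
((1*3)*(-2) + 5²*2)² = (3*(-2) + 25*2)² = (-6 + 50)² = 44² = 1936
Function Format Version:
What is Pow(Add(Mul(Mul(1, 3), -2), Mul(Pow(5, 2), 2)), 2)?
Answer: 1936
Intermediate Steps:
Pow(Add(Mul(Mul(1, 3), -2), Mul(Pow(5, 2), 2)), 2) = Pow(Add(Mul(3, -2), Mul(25, 2)), 2) = Pow(Add(-6, 50), 2) = Pow(44, 2) = 1936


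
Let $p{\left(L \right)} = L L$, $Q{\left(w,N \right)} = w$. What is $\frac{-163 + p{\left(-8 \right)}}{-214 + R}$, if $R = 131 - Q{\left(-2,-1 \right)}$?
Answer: $\frac{11}{9} \approx 1.2222$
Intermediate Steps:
$p{\left(L \right)} = L^{2}$
$R = 133$ ($R = 131 - -2 = 131 + 2 = 133$)
$\frac{-163 + p{\left(-8 \right)}}{-214 + R} = \frac{-163 + \left(-8\right)^{2}}{-214 + 133} = \frac{-163 + 64}{-81} = \left(-99\right) \left(- \frac{1}{81}\right) = \frac{11}{9}$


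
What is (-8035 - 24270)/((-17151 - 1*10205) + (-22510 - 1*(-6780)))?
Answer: 32305/43086 ≈ 0.74978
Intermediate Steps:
(-8035 - 24270)/((-17151 - 1*10205) + (-22510 - 1*(-6780))) = -32305/((-17151 - 10205) + (-22510 + 6780)) = -32305/(-27356 - 15730) = -32305/(-43086) = -32305*(-1/43086) = 32305/43086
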